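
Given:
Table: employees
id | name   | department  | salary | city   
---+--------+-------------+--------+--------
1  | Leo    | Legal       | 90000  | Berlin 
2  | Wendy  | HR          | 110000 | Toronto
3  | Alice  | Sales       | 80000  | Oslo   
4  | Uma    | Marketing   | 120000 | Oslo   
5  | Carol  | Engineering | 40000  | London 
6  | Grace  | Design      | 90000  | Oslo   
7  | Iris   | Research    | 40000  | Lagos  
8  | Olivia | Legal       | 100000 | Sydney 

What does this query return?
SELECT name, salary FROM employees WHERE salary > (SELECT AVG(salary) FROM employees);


Subquery: AVG(salary) = 83750.0
Filtering: salary > 83750.0
  Leo (90000) -> MATCH
  Wendy (110000) -> MATCH
  Uma (120000) -> MATCH
  Grace (90000) -> MATCH
  Olivia (100000) -> MATCH


5 rows:
Leo, 90000
Wendy, 110000
Uma, 120000
Grace, 90000
Olivia, 100000


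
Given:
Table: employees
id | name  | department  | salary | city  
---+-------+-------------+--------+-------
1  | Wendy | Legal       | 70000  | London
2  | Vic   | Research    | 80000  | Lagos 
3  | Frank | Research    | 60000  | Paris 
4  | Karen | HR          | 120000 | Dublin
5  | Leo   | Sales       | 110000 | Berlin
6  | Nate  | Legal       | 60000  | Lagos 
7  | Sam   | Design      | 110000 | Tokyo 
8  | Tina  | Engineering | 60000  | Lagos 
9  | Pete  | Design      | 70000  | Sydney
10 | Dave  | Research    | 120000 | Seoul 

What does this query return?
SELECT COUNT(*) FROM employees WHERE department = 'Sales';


Counting rows where department = 'Sales'
  Leo -> MATCH


1


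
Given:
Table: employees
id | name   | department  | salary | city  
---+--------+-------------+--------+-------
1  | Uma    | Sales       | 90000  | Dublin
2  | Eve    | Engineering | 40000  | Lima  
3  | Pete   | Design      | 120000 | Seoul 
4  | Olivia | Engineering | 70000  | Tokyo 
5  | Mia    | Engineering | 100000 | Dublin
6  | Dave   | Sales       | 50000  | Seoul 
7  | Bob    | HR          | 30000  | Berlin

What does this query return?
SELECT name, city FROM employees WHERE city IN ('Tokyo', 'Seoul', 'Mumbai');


Filtering: city IN ('Tokyo', 'Seoul', 'Mumbai')
Matching: 3 rows

3 rows:
Pete, Seoul
Olivia, Tokyo
Dave, Seoul


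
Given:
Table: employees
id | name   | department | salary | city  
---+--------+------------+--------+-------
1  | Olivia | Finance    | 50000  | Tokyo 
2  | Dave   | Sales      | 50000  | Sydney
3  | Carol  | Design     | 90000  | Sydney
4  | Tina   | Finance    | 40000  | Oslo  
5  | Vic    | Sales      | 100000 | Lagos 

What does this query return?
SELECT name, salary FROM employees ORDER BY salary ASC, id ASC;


Sorting by salary ASC, then id ASC for ties

5 rows:
Tina, 40000
Olivia, 50000
Dave, 50000
Carol, 90000
Vic, 100000


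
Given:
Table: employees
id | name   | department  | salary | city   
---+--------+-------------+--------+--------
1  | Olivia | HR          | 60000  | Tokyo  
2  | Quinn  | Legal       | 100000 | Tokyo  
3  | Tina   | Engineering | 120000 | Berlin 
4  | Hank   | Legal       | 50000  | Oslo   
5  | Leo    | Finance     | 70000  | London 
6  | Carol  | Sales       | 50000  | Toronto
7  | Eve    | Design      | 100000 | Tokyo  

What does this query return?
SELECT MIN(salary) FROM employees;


Salaries: 60000, 100000, 120000, 50000, 70000, 50000, 100000
MIN = 50000

50000


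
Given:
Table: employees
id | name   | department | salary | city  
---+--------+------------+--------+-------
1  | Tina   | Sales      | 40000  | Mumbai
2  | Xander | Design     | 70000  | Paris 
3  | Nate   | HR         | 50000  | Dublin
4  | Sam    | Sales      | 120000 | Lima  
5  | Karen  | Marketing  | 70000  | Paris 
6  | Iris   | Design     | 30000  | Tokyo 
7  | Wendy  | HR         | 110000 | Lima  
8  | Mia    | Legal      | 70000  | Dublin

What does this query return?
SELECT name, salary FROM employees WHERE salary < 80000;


Filtering: salary < 80000
Matching: 6 rows

6 rows:
Tina, 40000
Xander, 70000
Nate, 50000
Karen, 70000
Iris, 30000
Mia, 70000


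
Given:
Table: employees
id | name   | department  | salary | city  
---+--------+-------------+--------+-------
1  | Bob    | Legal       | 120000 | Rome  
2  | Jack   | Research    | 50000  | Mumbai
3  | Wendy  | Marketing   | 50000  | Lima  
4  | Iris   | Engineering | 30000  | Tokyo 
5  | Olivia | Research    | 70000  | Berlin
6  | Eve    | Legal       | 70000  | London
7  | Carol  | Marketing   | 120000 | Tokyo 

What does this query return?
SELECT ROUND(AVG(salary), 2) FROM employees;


SUM(salary) = 510000
COUNT = 7
ROUND(AVG, 2) = ROUND(510000 / 7, 2) = 72857.14

72857.14


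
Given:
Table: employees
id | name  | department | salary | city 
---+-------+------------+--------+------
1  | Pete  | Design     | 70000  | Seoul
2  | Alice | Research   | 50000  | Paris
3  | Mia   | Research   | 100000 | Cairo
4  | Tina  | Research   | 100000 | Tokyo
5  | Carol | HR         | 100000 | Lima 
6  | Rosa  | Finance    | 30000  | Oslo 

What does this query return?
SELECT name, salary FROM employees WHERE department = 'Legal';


Filtering: department = 'Legal'
Matching rows: 0

Empty result set (0 rows)


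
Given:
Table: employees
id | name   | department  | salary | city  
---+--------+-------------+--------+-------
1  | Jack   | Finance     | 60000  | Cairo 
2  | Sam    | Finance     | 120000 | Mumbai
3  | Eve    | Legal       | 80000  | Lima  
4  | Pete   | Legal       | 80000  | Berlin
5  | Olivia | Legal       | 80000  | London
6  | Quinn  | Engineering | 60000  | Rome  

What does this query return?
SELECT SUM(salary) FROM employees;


SUM(salary) = 60000 + 120000 + 80000 + 80000 + 80000 + 60000 = 480000

480000


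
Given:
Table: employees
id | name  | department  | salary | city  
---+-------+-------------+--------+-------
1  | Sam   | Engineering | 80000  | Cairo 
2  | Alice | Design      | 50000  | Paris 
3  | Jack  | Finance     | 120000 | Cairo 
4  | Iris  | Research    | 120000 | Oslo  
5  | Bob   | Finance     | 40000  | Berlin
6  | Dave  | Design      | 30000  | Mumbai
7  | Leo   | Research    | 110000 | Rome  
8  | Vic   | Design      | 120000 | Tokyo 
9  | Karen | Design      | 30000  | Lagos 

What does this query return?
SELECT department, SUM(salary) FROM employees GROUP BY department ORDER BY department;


Summing salary within each department:
  Design: 50000 + 30000 + 120000 + 30000 = 230000
  Engineering: 80000 = 80000
  Finance: 120000 + 40000 = 160000
  Research: 120000 + 110000 = 230000


4 groups:
Design, 230000
Engineering, 80000
Finance, 160000
Research, 230000


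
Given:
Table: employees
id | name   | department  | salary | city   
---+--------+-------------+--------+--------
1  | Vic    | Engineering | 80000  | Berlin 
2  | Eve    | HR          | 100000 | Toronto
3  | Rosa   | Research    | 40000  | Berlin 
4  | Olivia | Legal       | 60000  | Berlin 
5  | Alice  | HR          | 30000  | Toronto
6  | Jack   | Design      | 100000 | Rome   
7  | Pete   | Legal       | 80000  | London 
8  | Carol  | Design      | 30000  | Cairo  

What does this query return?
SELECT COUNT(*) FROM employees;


COUNT(*) counts all rows

8


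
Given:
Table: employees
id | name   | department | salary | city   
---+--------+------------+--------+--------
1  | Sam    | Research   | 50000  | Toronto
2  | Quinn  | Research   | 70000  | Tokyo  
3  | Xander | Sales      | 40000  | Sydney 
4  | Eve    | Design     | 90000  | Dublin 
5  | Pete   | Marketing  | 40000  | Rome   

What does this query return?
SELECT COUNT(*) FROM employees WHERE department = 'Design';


Counting rows where department = 'Design'
  Eve -> MATCH


1


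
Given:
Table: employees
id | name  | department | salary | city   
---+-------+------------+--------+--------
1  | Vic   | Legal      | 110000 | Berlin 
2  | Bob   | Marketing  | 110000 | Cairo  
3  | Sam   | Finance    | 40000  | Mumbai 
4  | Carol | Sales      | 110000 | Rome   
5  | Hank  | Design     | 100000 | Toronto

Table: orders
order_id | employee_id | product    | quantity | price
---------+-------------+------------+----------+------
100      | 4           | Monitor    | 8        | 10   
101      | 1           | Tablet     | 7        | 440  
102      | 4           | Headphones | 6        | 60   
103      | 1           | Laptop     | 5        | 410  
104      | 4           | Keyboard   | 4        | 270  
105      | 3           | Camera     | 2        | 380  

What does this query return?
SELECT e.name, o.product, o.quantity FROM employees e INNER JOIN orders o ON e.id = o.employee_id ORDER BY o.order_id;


Joining employees.id = orders.employee_id:
  employee Carol (id=4) -> order Monitor
  employee Vic (id=1) -> order Tablet
  employee Carol (id=4) -> order Headphones
  employee Vic (id=1) -> order Laptop
  employee Carol (id=4) -> order Keyboard
  employee Sam (id=3) -> order Camera


6 rows:
Carol, Monitor, 8
Vic, Tablet, 7
Carol, Headphones, 6
Vic, Laptop, 5
Carol, Keyboard, 4
Sam, Camera, 2


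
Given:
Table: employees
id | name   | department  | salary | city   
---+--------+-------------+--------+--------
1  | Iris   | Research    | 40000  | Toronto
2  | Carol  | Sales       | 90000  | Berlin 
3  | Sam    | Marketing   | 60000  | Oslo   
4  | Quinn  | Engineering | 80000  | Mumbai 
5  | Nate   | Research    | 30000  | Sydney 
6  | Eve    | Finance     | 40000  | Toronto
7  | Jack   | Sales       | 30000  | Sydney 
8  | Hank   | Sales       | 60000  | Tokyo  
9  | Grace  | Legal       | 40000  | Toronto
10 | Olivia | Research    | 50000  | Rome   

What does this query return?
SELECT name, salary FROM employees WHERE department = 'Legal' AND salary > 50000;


Filtering: department = 'Legal' AND salary > 50000
Matching: 0 rows

Empty result set (0 rows)


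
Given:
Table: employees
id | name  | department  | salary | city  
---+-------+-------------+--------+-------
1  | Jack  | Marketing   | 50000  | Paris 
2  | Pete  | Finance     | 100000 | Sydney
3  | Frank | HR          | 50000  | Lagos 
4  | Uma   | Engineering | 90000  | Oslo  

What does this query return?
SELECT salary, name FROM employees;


Projecting columns: salary, name

4 rows:
50000, Jack
100000, Pete
50000, Frank
90000, Uma


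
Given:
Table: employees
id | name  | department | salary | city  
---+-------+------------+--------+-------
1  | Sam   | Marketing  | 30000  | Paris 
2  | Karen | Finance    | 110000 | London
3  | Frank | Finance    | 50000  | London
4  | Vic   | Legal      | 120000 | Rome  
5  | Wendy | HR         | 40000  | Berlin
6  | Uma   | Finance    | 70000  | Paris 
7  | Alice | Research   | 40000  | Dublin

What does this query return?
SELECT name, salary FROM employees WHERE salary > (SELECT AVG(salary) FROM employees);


Subquery: AVG(salary) = 65714.29
Filtering: salary > 65714.29
  Karen (110000) -> MATCH
  Vic (120000) -> MATCH
  Uma (70000) -> MATCH


3 rows:
Karen, 110000
Vic, 120000
Uma, 70000


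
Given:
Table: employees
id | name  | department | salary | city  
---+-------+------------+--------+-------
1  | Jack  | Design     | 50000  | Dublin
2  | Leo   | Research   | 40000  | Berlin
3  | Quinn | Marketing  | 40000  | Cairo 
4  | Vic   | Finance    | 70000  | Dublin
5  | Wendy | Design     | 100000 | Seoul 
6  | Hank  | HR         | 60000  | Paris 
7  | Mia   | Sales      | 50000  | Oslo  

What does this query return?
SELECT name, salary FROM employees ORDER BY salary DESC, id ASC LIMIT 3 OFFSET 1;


Sort by salary DESC (id ASC tiebreak), then skip 1 and take 3
Rows 2 through 4

3 rows:
Vic, 70000
Hank, 60000
Jack, 50000


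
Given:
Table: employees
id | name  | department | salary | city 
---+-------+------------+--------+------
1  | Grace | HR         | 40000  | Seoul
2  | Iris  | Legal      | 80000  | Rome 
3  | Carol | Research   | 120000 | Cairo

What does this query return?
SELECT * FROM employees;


SELECT * returns all 3 rows with all columns

3 rows:
1, Grace, HR, 40000, Seoul
2, Iris, Legal, 80000, Rome
3, Carol, Research, 120000, Cairo


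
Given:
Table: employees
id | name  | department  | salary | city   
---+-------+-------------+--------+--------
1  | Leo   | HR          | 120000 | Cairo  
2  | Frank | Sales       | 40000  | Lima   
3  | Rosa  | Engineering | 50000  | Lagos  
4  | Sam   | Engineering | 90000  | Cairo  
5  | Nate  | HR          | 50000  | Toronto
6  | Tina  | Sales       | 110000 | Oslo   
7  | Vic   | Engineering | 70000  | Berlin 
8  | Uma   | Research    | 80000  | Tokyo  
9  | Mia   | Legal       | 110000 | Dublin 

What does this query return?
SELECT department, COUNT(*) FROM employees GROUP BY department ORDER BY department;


Assigning each row to its department group:
  Leo -> HR
  Frank -> Sales
  Rosa -> Engineering
  Sam -> Engineering
  Nate -> HR
  Tina -> Sales
  Vic -> Engineering
  Uma -> Research
  Mia -> Legal


5 groups:
Engineering, 3
HR, 2
Legal, 1
Research, 1
Sales, 2


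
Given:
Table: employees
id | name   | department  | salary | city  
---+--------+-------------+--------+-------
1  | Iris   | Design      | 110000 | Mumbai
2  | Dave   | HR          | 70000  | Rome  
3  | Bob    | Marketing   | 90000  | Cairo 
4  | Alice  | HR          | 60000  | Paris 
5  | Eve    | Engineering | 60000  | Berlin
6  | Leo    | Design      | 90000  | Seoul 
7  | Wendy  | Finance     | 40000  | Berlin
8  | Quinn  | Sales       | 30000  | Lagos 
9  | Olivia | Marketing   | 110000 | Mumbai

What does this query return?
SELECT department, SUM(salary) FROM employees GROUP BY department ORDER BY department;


Summing salary within each department:
  Design: 110000 + 90000 = 200000
  Engineering: 60000 = 60000
  Finance: 40000 = 40000
  HR: 70000 + 60000 = 130000
  Marketing: 90000 + 110000 = 200000
  Sales: 30000 = 30000


6 groups:
Design, 200000
Engineering, 60000
Finance, 40000
HR, 130000
Marketing, 200000
Sales, 30000


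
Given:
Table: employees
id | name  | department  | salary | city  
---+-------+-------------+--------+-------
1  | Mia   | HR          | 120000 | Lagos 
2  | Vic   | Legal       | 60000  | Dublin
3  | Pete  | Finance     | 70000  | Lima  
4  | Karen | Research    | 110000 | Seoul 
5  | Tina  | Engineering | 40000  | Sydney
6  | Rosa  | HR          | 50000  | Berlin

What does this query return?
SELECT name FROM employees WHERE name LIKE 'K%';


LIKE 'K%' matches names starting with 'K'
Matching: 1

1 rows:
Karen


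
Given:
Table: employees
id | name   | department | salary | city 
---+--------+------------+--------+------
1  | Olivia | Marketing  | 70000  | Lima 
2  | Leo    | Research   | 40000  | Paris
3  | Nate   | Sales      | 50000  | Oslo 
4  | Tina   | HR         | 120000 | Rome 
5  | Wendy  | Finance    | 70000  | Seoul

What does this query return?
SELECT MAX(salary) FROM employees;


Salaries: 70000, 40000, 50000, 120000, 70000
MAX = 120000

120000


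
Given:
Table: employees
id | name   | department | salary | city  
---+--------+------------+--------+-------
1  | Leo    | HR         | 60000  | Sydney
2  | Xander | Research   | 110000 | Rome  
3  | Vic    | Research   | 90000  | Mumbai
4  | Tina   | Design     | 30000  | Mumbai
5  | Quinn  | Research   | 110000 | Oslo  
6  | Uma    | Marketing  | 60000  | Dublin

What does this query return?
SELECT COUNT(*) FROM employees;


COUNT(*) counts all rows

6


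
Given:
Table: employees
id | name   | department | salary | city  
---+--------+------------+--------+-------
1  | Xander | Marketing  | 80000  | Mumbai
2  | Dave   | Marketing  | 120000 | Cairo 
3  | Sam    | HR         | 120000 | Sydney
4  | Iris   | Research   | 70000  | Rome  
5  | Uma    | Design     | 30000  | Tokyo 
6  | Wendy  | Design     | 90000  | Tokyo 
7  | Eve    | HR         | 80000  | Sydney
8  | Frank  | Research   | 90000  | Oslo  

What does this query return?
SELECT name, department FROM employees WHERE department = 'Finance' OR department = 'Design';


Filtering: department = 'Finance' OR 'Design'
Matching: 2 rows

2 rows:
Uma, Design
Wendy, Design


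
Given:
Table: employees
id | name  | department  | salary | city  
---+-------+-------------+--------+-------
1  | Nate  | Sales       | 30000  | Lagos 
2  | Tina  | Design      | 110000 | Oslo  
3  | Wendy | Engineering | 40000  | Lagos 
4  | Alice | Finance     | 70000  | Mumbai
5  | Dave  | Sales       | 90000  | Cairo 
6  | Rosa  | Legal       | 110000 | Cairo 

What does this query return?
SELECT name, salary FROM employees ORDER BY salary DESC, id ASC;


Sorting by salary DESC, then id ASC for ties

6 rows:
Tina, 110000
Rosa, 110000
Dave, 90000
Alice, 70000
Wendy, 40000
Nate, 30000


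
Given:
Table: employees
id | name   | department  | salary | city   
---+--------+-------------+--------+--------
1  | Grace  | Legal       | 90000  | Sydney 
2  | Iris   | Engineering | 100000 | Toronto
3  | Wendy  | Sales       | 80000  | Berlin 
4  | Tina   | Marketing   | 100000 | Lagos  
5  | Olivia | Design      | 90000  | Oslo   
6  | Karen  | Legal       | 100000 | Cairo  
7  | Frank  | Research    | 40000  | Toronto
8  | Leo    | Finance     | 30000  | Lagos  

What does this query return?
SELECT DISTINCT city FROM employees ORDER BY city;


All 'city' values (row order): Sydney, Toronto, Berlin, Lagos, Oslo, Cairo, Toronto, Lagos
Removing duplicates leaves 6 unique value(s).

6 values:
Berlin
Cairo
Lagos
Oslo
Sydney
Toronto


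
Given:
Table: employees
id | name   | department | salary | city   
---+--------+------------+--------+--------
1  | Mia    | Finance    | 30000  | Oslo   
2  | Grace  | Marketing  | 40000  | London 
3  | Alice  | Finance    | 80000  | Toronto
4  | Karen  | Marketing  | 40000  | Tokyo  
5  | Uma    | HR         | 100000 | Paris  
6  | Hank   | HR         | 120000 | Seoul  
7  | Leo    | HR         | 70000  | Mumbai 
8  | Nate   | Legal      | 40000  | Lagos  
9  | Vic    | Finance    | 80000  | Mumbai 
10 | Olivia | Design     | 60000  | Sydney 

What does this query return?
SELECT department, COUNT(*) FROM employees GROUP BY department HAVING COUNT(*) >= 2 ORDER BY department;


Groups with count >= 2:
  Finance: 3 -> PASS
  HR: 3 -> PASS
  Marketing: 2 -> PASS
  Design: 1 -> filtered out
  Legal: 1 -> filtered out


3 groups:
Finance, 3
HR, 3
Marketing, 2


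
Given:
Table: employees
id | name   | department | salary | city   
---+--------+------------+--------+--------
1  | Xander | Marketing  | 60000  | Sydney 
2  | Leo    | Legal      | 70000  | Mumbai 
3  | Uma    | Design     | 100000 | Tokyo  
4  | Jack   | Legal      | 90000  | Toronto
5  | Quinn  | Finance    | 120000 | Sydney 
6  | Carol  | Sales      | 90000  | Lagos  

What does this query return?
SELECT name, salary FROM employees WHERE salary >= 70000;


Filtering: salary >= 70000
Matching: 5 rows

5 rows:
Leo, 70000
Uma, 100000
Jack, 90000
Quinn, 120000
Carol, 90000


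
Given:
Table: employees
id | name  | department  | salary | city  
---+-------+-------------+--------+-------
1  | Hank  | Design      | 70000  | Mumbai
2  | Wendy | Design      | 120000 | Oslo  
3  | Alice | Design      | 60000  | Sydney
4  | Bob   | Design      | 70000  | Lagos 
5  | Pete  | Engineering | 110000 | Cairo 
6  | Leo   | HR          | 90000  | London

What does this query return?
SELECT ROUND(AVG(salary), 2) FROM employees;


SUM(salary) = 520000
COUNT = 6
ROUND(AVG, 2) = ROUND(520000 / 6, 2) = 86666.67

86666.67


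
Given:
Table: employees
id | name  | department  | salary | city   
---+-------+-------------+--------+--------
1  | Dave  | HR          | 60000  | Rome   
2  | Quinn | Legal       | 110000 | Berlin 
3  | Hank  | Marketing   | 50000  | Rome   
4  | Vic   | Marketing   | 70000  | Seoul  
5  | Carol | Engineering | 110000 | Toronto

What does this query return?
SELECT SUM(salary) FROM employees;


SUM(salary) = 60000 + 110000 + 50000 + 70000 + 110000 = 400000

400000


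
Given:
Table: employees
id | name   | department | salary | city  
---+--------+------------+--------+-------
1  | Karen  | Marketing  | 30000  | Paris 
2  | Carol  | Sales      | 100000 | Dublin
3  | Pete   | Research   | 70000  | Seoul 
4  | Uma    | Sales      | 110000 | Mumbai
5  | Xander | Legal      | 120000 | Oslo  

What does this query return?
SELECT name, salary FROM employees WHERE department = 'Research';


Filtering: department = 'Research'
Matching rows: 1

1 rows:
Pete, 70000


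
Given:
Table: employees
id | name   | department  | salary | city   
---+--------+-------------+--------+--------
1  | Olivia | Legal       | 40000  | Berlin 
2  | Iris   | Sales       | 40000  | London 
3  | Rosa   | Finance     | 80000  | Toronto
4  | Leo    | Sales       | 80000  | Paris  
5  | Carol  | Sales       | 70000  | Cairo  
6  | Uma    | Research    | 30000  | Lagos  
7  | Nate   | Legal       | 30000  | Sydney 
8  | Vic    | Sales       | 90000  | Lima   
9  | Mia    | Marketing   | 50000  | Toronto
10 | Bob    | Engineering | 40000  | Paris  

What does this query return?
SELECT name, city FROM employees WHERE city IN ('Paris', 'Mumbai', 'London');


Filtering: city IN ('Paris', 'Mumbai', 'London')
Matching: 3 rows

3 rows:
Iris, London
Leo, Paris
Bob, Paris


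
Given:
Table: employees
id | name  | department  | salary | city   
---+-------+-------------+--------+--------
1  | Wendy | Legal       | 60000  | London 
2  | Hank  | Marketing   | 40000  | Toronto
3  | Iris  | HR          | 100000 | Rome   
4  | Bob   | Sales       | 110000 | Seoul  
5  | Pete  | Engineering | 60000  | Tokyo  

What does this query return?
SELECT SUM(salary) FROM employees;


SUM(salary) = 60000 + 40000 + 100000 + 110000 + 60000 = 370000

370000


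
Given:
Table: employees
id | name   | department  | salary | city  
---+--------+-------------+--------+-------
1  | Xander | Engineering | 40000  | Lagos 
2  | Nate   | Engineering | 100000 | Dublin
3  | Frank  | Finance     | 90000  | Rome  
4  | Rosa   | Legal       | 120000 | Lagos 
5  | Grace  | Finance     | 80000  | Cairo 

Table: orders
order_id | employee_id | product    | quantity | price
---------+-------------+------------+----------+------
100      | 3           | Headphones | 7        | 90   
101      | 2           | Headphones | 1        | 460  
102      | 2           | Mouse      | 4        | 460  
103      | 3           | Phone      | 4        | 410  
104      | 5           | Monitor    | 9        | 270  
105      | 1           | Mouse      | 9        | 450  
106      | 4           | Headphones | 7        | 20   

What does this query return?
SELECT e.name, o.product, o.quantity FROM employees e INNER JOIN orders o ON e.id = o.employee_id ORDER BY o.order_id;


Joining employees.id = orders.employee_id:
  employee Frank (id=3) -> order Headphones
  employee Nate (id=2) -> order Headphones
  employee Nate (id=2) -> order Mouse
  employee Frank (id=3) -> order Phone
  employee Grace (id=5) -> order Monitor
  employee Xander (id=1) -> order Mouse
  employee Rosa (id=4) -> order Headphones


7 rows:
Frank, Headphones, 7
Nate, Headphones, 1
Nate, Mouse, 4
Frank, Phone, 4
Grace, Monitor, 9
Xander, Mouse, 9
Rosa, Headphones, 7


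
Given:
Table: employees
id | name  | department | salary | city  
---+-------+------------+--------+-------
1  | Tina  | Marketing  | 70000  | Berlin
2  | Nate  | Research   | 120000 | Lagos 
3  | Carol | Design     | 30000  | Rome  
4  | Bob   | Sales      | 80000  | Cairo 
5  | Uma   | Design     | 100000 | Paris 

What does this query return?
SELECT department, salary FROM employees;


Projecting columns: department, salary

5 rows:
Marketing, 70000
Research, 120000
Design, 30000
Sales, 80000
Design, 100000


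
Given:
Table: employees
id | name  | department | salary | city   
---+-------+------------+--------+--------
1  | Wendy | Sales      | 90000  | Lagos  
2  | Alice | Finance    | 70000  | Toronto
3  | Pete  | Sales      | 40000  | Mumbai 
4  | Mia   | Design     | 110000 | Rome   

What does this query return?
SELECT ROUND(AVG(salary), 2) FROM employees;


SUM(salary) = 310000
COUNT = 4
ROUND(AVG, 2) = ROUND(310000 / 4, 2) = 77500.0

77500.0


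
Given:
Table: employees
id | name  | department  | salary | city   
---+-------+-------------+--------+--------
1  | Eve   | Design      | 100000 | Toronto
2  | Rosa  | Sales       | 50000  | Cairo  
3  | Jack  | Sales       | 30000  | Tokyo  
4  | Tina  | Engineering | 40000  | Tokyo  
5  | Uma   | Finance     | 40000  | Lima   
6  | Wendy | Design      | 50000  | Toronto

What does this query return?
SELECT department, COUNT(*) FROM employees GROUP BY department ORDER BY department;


Assigning each row to its department group:
  Eve -> Design
  Rosa -> Sales
  Jack -> Sales
  Tina -> Engineering
  Uma -> Finance
  Wendy -> Design


4 groups:
Design, 2
Engineering, 1
Finance, 1
Sales, 2


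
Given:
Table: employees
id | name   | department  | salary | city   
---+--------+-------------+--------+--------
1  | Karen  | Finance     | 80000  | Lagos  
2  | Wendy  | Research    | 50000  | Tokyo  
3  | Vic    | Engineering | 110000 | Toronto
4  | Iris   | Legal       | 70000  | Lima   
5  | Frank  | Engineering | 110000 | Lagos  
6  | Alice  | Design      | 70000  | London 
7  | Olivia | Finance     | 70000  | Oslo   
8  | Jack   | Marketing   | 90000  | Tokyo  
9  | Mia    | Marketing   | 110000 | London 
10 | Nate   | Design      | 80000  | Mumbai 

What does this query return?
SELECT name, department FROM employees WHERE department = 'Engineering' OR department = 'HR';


Filtering: department = 'Engineering' OR 'HR'
Matching: 2 rows

2 rows:
Vic, Engineering
Frank, Engineering


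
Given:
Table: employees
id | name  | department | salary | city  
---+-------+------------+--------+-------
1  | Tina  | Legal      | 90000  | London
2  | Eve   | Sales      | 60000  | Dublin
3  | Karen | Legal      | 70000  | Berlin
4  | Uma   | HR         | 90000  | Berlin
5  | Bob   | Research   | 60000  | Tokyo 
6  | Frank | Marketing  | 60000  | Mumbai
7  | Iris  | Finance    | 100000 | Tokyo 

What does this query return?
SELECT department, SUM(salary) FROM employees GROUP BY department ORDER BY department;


Summing salary within each department:
  Finance: 100000 = 100000
  HR: 90000 = 90000
  Legal: 90000 + 70000 = 160000
  Marketing: 60000 = 60000
  Research: 60000 = 60000
  Sales: 60000 = 60000


6 groups:
Finance, 100000
HR, 90000
Legal, 160000
Marketing, 60000
Research, 60000
Sales, 60000


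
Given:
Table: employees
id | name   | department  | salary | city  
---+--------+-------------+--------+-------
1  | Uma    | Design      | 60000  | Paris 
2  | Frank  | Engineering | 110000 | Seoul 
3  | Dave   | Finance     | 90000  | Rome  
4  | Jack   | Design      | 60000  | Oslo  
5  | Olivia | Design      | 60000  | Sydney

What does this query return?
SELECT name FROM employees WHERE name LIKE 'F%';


LIKE 'F%' matches names starting with 'F'
Matching: 1

1 rows:
Frank


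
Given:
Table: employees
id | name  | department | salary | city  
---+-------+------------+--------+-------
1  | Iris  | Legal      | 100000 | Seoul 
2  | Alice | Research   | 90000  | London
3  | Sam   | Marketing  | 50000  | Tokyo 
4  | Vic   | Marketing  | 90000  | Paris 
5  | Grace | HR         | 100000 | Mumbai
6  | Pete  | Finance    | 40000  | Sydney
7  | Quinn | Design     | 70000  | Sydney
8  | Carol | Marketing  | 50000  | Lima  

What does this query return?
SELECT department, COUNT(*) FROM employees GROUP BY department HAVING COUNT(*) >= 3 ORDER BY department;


Groups with count >= 3:
  Marketing: 3 -> PASS
  Design: 1 -> filtered out
  Finance: 1 -> filtered out
  HR: 1 -> filtered out
  Legal: 1 -> filtered out
  Research: 1 -> filtered out


1 groups:
Marketing, 3


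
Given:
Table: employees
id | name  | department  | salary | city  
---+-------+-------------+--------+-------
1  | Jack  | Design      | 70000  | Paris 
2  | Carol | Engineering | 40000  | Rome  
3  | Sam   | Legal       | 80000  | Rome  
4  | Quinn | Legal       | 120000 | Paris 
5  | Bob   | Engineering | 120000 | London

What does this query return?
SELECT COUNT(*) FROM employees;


COUNT(*) counts all rows

5


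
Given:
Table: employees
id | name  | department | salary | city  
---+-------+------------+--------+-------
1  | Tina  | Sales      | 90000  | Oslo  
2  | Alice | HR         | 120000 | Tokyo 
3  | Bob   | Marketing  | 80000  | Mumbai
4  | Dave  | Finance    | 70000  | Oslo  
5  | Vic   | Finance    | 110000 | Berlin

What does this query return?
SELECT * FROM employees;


SELECT * returns all 5 rows with all columns

5 rows:
1, Tina, Sales, 90000, Oslo
2, Alice, HR, 120000, Tokyo
3, Bob, Marketing, 80000, Mumbai
4, Dave, Finance, 70000, Oslo
5, Vic, Finance, 110000, Berlin


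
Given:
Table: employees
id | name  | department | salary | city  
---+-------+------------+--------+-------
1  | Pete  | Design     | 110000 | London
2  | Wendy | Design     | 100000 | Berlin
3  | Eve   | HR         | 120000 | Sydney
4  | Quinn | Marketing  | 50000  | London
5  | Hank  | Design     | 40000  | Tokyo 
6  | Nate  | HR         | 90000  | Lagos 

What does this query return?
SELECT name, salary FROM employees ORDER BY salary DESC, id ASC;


Sorting by salary DESC, then id ASC for ties

6 rows:
Eve, 120000
Pete, 110000
Wendy, 100000
Nate, 90000
Quinn, 50000
Hank, 40000


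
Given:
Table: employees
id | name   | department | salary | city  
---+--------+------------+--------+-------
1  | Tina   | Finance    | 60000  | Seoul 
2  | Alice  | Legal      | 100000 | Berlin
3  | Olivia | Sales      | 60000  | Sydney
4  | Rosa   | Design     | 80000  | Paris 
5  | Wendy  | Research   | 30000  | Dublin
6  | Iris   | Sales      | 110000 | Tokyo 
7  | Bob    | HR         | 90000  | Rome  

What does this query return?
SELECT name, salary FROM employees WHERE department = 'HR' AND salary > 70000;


Filtering: department = 'HR' AND salary > 70000
Matching: 1 rows

1 rows:
Bob, 90000


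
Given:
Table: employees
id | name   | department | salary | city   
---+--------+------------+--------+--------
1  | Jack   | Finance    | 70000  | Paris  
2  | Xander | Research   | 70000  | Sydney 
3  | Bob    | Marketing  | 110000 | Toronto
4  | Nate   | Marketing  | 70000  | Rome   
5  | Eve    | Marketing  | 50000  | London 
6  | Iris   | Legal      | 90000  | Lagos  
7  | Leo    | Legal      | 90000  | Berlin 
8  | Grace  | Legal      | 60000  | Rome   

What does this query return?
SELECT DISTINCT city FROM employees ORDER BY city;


All 'city' values (row order): Paris, Sydney, Toronto, Rome, London, Lagos, Berlin, Rome
Removing duplicates leaves 7 unique value(s).

7 values:
Berlin
Lagos
London
Paris
Rome
Sydney
Toronto


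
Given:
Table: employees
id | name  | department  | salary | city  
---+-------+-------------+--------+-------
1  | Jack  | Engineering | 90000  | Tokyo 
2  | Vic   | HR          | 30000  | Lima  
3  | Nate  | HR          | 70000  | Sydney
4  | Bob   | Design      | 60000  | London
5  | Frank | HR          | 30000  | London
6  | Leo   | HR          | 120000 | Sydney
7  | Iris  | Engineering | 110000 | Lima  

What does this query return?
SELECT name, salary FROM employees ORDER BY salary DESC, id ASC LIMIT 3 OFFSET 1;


Sort by salary DESC (id ASC tiebreak), then skip 1 and take 3
Rows 2 through 4

3 rows:
Iris, 110000
Jack, 90000
Nate, 70000


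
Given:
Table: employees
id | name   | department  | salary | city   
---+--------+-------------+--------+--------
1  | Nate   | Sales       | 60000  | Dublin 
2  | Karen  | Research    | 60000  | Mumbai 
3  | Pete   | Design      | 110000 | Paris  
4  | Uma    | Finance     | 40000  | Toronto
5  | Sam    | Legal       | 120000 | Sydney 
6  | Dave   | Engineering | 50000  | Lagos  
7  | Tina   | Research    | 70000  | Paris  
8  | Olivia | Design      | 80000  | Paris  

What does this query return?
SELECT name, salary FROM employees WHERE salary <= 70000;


Filtering: salary <= 70000
Matching: 5 rows

5 rows:
Nate, 60000
Karen, 60000
Uma, 40000
Dave, 50000
Tina, 70000


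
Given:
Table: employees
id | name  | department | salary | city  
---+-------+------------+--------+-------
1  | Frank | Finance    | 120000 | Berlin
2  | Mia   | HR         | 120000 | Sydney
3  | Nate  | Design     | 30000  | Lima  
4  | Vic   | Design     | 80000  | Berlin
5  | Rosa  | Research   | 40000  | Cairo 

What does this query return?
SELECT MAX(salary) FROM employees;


Salaries: 120000, 120000, 30000, 80000, 40000
MAX = 120000

120000


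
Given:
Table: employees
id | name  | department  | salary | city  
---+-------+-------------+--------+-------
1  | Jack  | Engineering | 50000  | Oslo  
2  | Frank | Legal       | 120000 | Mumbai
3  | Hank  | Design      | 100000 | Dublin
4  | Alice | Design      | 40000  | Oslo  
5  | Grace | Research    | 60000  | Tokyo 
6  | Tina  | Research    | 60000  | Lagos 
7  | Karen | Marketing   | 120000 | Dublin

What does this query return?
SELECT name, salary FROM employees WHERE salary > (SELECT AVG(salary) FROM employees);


Subquery: AVG(salary) = 78571.43
Filtering: salary > 78571.43
  Frank (120000) -> MATCH
  Hank (100000) -> MATCH
  Karen (120000) -> MATCH


3 rows:
Frank, 120000
Hank, 100000
Karen, 120000


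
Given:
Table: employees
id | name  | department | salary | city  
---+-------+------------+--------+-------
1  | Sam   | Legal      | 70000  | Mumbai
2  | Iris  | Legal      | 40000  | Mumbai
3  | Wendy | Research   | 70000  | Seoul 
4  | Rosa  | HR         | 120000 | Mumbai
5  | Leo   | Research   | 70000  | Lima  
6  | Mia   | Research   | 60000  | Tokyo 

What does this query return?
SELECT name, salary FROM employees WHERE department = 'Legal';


Filtering: department = 'Legal'
Matching rows: 2

2 rows:
Sam, 70000
Iris, 40000


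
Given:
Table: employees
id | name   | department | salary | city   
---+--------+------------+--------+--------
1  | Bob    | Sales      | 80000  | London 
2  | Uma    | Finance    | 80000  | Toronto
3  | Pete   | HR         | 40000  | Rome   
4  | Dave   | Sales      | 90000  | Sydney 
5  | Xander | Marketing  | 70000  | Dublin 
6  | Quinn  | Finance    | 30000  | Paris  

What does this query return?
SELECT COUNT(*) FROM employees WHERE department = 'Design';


Counting rows where department = 'Design'


0


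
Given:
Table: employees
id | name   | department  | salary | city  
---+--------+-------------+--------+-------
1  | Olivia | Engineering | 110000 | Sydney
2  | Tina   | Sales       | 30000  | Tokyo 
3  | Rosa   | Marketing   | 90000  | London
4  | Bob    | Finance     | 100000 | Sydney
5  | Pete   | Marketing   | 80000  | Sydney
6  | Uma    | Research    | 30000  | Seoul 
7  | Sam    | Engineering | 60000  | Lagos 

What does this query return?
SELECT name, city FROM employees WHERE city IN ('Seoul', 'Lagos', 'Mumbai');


Filtering: city IN ('Seoul', 'Lagos', 'Mumbai')
Matching: 2 rows

2 rows:
Uma, Seoul
Sam, Lagos


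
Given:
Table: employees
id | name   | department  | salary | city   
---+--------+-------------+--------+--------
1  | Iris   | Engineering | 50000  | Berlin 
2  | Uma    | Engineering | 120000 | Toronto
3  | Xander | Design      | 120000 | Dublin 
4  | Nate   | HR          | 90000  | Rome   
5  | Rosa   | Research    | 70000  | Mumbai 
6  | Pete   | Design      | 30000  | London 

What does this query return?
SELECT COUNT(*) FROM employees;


COUNT(*) counts all rows

6


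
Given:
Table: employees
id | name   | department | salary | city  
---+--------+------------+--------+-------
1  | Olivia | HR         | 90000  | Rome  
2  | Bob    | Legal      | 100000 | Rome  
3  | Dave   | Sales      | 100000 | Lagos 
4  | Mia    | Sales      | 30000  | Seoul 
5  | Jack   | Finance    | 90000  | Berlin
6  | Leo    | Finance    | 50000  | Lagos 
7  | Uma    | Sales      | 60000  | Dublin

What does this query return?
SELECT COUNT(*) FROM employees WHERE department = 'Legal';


Counting rows where department = 'Legal'
  Bob -> MATCH


1


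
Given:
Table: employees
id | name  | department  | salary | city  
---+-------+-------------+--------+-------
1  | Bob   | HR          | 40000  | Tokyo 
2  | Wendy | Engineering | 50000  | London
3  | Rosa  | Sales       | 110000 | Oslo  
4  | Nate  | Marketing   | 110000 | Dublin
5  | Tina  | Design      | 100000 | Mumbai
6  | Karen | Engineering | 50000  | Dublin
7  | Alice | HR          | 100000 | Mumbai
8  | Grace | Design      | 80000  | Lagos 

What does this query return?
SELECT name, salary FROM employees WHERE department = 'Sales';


Filtering: department = 'Sales'
Matching rows: 1

1 rows:
Rosa, 110000


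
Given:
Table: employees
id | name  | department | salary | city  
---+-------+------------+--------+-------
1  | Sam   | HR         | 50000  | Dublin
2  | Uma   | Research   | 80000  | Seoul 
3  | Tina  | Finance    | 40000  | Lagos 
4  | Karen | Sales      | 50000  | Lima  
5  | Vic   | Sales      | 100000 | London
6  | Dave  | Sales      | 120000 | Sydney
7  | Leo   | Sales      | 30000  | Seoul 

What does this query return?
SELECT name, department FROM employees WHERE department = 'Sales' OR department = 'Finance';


Filtering: department = 'Sales' OR 'Finance'
Matching: 5 rows

5 rows:
Tina, Finance
Karen, Sales
Vic, Sales
Dave, Sales
Leo, Sales


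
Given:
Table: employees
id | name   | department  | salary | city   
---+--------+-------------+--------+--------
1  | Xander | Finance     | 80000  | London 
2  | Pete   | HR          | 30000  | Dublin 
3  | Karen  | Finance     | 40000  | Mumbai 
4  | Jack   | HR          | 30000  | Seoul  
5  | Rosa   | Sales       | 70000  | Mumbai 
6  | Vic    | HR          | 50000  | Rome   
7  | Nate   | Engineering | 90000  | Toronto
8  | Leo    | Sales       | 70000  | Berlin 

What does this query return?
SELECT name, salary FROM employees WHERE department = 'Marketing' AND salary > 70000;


Filtering: department = 'Marketing' AND salary > 70000
Matching: 0 rows

Empty result set (0 rows)


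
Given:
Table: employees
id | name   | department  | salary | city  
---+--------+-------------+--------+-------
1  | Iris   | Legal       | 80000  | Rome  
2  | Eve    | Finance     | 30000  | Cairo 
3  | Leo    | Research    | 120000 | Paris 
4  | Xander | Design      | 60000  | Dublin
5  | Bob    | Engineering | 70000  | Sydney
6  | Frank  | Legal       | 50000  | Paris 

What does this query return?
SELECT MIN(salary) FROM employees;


Salaries: 80000, 30000, 120000, 60000, 70000, 50000
MIN = 30000

30000


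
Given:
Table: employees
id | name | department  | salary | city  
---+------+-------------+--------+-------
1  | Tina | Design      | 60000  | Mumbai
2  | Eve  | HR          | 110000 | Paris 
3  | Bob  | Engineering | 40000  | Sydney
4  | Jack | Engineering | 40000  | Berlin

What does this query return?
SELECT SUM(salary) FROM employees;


SUM(salary) = 60000 + 110000 + 40000 + 40000 = 250000

250000


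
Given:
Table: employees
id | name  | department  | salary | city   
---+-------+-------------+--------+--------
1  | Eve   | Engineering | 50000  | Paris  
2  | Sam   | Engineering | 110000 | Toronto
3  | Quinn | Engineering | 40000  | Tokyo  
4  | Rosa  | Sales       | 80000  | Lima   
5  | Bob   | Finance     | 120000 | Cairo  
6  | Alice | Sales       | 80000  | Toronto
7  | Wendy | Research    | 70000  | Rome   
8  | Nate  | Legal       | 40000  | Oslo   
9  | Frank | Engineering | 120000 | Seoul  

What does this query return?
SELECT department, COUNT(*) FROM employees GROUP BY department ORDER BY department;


Assigning each row to its department group:
  Eve -> Engineering
  Sam -> Engineering
  Quinn -> Engineering
  Rosa -> Sales
  Bob -> Finance
  Alice -> Sales
  Wendy -> Research
  Nate -> Legal
  Frank -> Engineering


5 groups:
Engineering, 4
Finance, 1
Legal, 1
Research, 1
Sales, 2


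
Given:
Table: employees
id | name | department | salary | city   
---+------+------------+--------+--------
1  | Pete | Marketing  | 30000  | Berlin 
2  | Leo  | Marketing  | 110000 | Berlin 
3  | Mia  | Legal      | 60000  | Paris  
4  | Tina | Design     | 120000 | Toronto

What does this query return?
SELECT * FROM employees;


SELECT * returns all 4 rows with all columns

4 rows:
1, Pete, Marketing, 30000, Berlin
2, Leo, Marketing, 110000, Berlin
3, Mia, Legal, 60000, Paris
4, Tina, Design, 120000, Toronto


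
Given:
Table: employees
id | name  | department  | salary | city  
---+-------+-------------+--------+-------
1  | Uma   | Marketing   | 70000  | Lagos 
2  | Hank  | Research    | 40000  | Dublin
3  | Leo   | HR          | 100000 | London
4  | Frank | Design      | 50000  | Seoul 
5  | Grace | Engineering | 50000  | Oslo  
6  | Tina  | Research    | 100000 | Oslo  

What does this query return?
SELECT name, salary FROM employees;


Projecting columns: name, salary

6 rows:
Uma, 70000
Hank, 40000
Leo, 100000
Frank, 50000
Grace, 50000
Tina, 100000
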